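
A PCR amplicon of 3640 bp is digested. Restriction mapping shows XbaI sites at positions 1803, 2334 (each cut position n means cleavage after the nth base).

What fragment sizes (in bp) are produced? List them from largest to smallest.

Linear molecule, 2 cuts → 3 fragments:
  1803 − 0 = 1803 bp
  2334 − 1803 = 531 bp
  3640 − 2334 = 1306 bp
Sorted largest to smallest: 1803, 1306, 531 bp.

1803, 1306, 531 bp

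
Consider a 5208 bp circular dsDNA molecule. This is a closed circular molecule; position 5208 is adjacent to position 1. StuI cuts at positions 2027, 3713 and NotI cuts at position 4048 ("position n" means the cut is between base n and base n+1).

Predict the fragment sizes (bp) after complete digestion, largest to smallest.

3187, 1686, 335 bp

Combined cut positions (sorted): 2027, 3713, 4048.
Circular molecule, 3 cuts → 3 fragments:
  3713 − 2027 = 1686 bp
  4048 − 3713 = 335 bp
  wrap: 5208 − 4048 + 2027 = 3187 bp
Sorted largest to smallest: 3187, 1686, 335 bp.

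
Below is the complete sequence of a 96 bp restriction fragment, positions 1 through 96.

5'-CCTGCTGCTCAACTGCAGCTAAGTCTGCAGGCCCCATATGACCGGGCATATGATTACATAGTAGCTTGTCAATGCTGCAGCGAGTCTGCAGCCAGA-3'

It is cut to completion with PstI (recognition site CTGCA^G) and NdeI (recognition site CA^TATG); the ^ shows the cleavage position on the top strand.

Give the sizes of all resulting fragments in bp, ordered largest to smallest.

31, 17, 12, 12, 11, 7, 6 bp

PstI sites (CTGCAG) start at positions 13, 25, 75, 86.
PstI cuts after base 5 of each site (before the last base), so after positions 17, 29, 79, 90.
NdeI sites (CATATG) start at positions 35, 47.
NdeI cuts after base 2 of each site, so after positions 36, 48.
Combined cut positions: 17, 29, 36, 48, 79, 90.
Linear molecule, 6 cuts → 7 fragments:
  1–17 → 17 bp
  18–29 → 12 bp
  30–36 → 7 bp
  37–48 → 12 bp
  49–79 → 31 bp
  80–90 → 11 bp
  91–96 → 6 bp
Sorted largest to smallest: 31, 17, 12, 12, 11, 7, 6 bp.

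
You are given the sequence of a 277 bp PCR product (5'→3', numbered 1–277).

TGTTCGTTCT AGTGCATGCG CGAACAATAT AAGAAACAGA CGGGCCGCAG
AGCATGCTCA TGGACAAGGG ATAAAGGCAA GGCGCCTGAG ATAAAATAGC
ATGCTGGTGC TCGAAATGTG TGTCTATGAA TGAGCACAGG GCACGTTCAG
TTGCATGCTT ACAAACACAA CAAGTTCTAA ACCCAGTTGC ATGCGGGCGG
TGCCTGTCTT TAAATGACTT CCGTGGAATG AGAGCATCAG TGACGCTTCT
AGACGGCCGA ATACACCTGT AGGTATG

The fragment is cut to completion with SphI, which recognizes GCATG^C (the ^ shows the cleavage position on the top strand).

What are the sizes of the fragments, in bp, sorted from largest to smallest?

SphI sites (GCATGC) start at positions 14, 52, 99, 153, 189.
SphI cuts after base 5 of each site (before the last base), so after positions 18, 56, 103, 157, 193.
Linear molecule, 5 cuts → 6 fragments:
  1–18 → 18 bp
  19–56 → 38 bp
  57–103 → 47 bp
  104–157 → 54 bp
  158–193 → 36 bp
  194–277 → 84 bp
Sorted largest to smallest: 84, 54, 47, 38, 36, 18 bp.

84, 54, 47, 38, 36, 18 bp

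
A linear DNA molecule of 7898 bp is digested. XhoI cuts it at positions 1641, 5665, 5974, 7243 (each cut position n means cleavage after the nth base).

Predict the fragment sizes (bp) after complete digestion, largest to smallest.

4024, 1641, 1269, 655, 309 bp

Linear molecule, 4 cuts → 5 fragments:
  1641 − 0 = 1641 bp
  5665 − 1641 = 4024 bp
  5974 − 5665 = 309 bp
  7243 − 5974 = 1269 bp
  7898 − 7243 = 655 bp
Sorted largest to smallest: 4024, 1641, 1269, 655, 309 bp.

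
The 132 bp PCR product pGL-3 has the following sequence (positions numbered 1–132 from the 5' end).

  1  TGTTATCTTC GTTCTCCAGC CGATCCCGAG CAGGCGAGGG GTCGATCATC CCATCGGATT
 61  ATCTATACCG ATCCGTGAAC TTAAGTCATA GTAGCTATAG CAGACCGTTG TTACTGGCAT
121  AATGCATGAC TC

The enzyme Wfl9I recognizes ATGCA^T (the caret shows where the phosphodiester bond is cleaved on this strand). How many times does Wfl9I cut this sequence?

1

ATGCAT occurs starting at position 122.
Wfl9I cuts at 1 site.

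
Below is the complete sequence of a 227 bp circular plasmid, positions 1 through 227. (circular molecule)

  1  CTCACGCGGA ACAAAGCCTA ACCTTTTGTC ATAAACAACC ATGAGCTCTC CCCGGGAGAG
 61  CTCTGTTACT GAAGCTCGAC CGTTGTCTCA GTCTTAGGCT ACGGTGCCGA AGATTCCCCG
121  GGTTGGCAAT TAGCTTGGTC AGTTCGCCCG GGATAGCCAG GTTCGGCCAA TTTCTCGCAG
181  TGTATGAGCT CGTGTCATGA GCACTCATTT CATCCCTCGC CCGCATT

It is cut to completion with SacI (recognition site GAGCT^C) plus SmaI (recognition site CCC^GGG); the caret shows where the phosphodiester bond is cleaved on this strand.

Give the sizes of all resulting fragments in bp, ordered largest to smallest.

SacI sites (GAGCTC) start at positions 43, 58, 186.
SacI cuts after base 5 of each site (before the last base), so after positions 47, 62, 190.
SmaI sites (CCCGGG) start at positions 51, 117, 147.
SmaI cuts after base 3 of each site, so after positions 53, 119, 149.
Combined cut positions: 47, 53, 62, 119, 149, 190.
Circular molecule, 6 cuts → 6 fragments:
  48–53 → 6 bp
  54–62 → 9 bp
  63–119 → 57 bp
  120–149 → 30 bp
  150–190 → 41 bp
  191–227 then 1–47 → 37 + 47 = 84 bp
Sorted largest to smallest: 84, 57, 41, 30, 9, 6 bp.

84, 57, 41, 30, 9, 6 bp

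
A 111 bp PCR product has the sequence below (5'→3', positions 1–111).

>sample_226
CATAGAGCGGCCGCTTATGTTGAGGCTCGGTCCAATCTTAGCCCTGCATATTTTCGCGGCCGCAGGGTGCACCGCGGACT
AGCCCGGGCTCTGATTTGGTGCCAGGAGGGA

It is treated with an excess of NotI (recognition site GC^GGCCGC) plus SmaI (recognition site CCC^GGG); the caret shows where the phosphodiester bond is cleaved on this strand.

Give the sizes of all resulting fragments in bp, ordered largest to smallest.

NotI sites (GCGGCCGC) start at positions 7, 56.
NotI cuts after base 2 of each site, so after positions 8, 57.
The SmaI site (CCCGGG) starts at position 83.
SmaI cuts after base 3 of each site, so after position 85.
Combined cut positions: 8, 57, 85.
Linear molecule, 3 cuts → 4 fragments:
  1–8 → 8 bp
  9–57 → 49 bp
  58–85 → 28 bp
  86–111 → 26 bp
Sorted largest to smallest: 49, 28, 26, 8 bp.

49, 28, 26, 8 bp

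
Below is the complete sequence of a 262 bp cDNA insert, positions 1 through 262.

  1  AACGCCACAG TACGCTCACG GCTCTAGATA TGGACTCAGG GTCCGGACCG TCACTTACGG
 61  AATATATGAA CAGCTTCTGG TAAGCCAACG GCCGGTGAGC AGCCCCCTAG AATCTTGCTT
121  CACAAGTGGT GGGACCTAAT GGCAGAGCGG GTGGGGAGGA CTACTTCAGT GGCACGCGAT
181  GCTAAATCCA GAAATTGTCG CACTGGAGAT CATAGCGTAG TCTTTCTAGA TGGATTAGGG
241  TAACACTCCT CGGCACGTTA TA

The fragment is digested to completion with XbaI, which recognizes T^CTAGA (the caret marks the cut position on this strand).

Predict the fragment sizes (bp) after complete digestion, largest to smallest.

XbaI sites (TCTAGA) start at positions 23, 225.
XbaI cuts after the first base of each site, so after positions 23, 225.
Linear molecule, 2 cuts → 3 fragments:
  1–23 → 23 bp
  24–225 → 202 bp
  226–262 → 37 bp
Sorted largest to smallest: 202, 37, 23 bp.

202, 37, 23 bp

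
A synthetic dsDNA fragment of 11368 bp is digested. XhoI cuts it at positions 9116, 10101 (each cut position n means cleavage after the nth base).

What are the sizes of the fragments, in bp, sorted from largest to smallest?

Linear molecule, 2 cuts → 3 fragments:
  9116 − 0 = 9116 bp
  10101 − 9116 = 985 bp
  11368 − 10101 = 1267 bp
Sorted largest to smallest: 9116, 1267, 985 bp.

9116, 1267, 985 bp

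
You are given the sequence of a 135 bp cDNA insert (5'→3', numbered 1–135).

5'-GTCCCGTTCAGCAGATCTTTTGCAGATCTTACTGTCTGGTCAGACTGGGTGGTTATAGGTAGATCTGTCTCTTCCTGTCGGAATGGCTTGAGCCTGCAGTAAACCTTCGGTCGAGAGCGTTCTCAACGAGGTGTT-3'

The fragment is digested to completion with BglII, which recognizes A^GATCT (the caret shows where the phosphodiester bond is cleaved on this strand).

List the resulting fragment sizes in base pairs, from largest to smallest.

74, 37, 13, 11 bp

BglII sites (AGATCT) start at positions 13, 24, 61.
BglII cuts after the first base of each site, so after positions 13, 24, 61.
Linear molecule, 3 cuts → 4 fragments:
  1–13 → 13 bp
  14–24 → 11 bp
  25–61 → 37 bp
  62–135 → 74 bp
Sorted largest to smallest: 74, 37, 13, 11 bp.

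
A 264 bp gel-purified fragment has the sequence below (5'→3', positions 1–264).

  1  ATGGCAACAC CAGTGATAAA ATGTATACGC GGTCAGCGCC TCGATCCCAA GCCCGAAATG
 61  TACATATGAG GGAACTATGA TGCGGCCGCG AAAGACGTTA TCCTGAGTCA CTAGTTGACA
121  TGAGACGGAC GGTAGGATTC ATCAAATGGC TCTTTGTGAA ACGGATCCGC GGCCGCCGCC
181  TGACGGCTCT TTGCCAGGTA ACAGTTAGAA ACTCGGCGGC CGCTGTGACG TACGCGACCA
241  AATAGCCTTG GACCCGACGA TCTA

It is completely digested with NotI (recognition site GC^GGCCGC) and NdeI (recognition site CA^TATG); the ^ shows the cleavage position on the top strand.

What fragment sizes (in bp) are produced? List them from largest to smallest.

87, 64, 47, 47, 19 bp

NotI sites (GCGGCCGC) start at positions 82, 169, 216.
NotI cuts after base 2 of each site, so after positions 83, 170, 217.
The NdeI site (CATATG) starts at position 63.
NdeI cuts after base 2 of each site, so after position 64.
Combined cut positions: 64, 83, 170, 217.
Linear molecule, 4 cuts → 5 fragments:
  1–64 → 64 bp
  65–83 → 19 bp
  84–170 → 87 bp
  171–217 → 47 bp
  218–264 → 47 bp
Sorted largest to smallest: 87, 64, 47, 47, 19 bp.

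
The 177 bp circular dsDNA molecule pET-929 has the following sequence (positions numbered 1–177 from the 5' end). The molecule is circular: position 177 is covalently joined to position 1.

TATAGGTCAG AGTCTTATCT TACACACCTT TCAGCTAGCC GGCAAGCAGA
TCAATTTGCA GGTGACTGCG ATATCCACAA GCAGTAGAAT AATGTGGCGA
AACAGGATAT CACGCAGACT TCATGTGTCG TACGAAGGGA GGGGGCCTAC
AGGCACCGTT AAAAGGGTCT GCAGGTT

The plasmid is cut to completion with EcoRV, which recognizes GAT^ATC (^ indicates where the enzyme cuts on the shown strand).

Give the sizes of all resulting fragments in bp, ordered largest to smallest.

141, 36 bp

EcoRV sites (GATATC) start at positions 70, 106.
EcoRV cuts after base 3 of each site, so after positions 72, 108.
Circular molecule, 2 cuts → 2 fragments:
  73–108 → 36 bp
  109–177 then 1–72 → 69 + 72 = 141 bp
Sorted largest to smallest: 141, 36 bp.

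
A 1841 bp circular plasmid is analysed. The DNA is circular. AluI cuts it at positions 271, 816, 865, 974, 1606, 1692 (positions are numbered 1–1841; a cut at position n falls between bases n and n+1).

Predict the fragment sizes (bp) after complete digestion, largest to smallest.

Circular molecule, 6 cuts → 6 fragments:
  816 − 271 = 545 bp
  865 − 816 = 49 bp
  974 − 865 = 109 bp
  1606 − 974 = 632 bp
  1692 − 1606 = 86 bp
  wrap: 1841 − 1692 + 271 = 420 bp
Sorted largest to smallest: 632, 545, 420, 109, 86, 49 bp.

632, 545, 420, 109, 86, 49 bp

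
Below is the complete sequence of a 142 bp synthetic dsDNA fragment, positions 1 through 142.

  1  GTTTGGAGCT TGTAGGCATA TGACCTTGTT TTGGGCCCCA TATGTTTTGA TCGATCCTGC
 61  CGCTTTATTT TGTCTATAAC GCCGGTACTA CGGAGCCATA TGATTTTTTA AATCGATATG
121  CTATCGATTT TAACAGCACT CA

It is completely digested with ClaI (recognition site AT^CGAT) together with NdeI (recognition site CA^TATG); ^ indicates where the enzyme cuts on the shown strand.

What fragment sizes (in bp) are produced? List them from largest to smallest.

ClaI sites (ATCGAT) start at positions 50, 112, 123.
ClaI cuts after base 2 of each site, so after positions 51, 113, 124.
NdeI sites (CATATG) start at positions 17, 39, 97.
NdeI cuts after base 2 of each site, so after positions 18, 40, 98.
Combined cut positions: 18, 40, 51, 98, 113, 124.
Linear molecule, 6 cuts → 7 fragments:
  1–18 → 18 bp
  19–40 → 22 bp
  41–51 → 11 bp
  52–98 → 47 bp
  99–113 → 15 bp
  114–124 → 11 bp
  125–142 → 18 bp
Sorted largest to smallest: 47, 22, 18, 18, 15, 11, 11 bp.

47, 22, 18, 18, 15, 11, 11 bp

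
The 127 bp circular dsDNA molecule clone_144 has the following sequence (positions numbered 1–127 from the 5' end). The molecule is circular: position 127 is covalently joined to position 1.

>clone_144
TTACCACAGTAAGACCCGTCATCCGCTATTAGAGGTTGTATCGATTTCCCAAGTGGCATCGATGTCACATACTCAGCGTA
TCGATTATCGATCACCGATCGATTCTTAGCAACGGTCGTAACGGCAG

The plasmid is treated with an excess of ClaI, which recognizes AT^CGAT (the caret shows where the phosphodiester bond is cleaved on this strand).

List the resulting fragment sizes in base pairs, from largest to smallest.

69, 22, 18, 11, 7 bp

ClaI sites (ATCGAT) start at positions 40, 58, 80, 87, 98.
ClaI cuts after base 2 of each site, so after positions 41, 59, 81, 88, 99.
Circular molecule, 5 cuts → 5 fragments:
  42–59 → 18 bp
  60–81 → 22 bp
  82–88 → 7 bp
  89–99 → 11 bp
  100–127 then 1–41 → 28 + 41 = 69 bp
Sorted largest to smallest: 69, 22, 18, 11, 7 bp.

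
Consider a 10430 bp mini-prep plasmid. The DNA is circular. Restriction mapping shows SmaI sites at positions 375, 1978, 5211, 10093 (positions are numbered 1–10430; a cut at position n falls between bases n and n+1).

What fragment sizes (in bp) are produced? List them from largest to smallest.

4882, 3233, 1603, 712 bp

Circular molecule, 4 cuts → 4 fragments:
  1978 − 375 = 1603 bp
  5211 − 1978 = 3233 bp
  10093 − 5211 = 4882 bp
  wrap: 10430 − 10093 + 375 = 712 bp
Sorted largest to smallest: 4882, 3233, 1603, 712 bp.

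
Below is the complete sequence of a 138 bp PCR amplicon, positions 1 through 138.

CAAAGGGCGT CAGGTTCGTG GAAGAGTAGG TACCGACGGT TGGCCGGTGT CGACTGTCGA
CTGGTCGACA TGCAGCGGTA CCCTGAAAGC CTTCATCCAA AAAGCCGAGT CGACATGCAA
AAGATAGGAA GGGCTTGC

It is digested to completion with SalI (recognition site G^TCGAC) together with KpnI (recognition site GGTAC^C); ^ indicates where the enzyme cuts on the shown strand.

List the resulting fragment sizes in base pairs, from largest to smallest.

33, 29, 28, 17, 16, 8, 7 bp

SalI sites (GTCGAC) start at positions 49, 56, 64, 109.
SalI cuts after the first base of each site, so after positions 49, 56, 64, 109.
KpnI sites (GGTACC) start at positions 29, 77.
KpnI cuts after base 5 of each site (before the last base), so after positions 33, 81.
Combined cut positions: 33, 49, 56, 64, 81, 109.
Linear molecule, 6 cuts → 7 fragments:
  1–33 → 33 bp
  34–49 → 16 bp
  50–56 → 7 bp
  57–64 → 8 bp
  65–81 → 17 bp
  82–109 → 28 bp
  110–138 → 29 bp
Sorted largest to smallest: 33, 29, 28, 17, 16, 8, 7 bp.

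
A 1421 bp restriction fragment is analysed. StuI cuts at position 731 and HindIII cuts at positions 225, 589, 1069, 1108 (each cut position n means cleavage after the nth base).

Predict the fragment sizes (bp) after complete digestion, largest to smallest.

364, 338, 313, 225, 142, 39 bp

Combined cut positions (sorted): 225, 589, 731, 1069, 1108.
Linear molecule, 5 cuts → 6 fragments:
  225 − 0 = 225 bp
  589 − 225 = 364 bp
  731 − 589 = 142 bp
  1069 − 731 = 338 bp
  1108 − 1069 = 39 bp
  1421 − 1108 = 313 bp
Sorted largest to smallest: 364, 338, 313, 225, 142, 39 bp.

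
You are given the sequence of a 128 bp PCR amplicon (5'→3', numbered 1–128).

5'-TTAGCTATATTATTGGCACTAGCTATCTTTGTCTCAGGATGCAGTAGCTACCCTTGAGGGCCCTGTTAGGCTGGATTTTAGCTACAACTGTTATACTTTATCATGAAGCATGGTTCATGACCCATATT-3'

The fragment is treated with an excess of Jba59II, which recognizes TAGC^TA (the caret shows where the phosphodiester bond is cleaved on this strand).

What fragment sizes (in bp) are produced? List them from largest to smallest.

Jba59II sites (TAGCTA) start at positions 2, 20, 45, 79.
Jba59II cuts after base 4 of each site, so after positions 5, 23, 48, 82.
Linear molecule, 4 cuts → 5 fragments:
  1–5 → 5 bp
  6–23 → 18 bp
  24–48 → 25 bp
  49–82 → 34 bp
  83–128 → 46 bp
Sorted largest to smallest: 46, 34, 25, 18, 5 bp.

46, 34, 25, 18, 5 bp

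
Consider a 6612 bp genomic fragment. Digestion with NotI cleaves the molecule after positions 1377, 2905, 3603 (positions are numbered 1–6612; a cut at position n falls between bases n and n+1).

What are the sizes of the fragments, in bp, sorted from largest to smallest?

Linear molecule, 3 cuts → 4 fragments:
  1377 − 0 = 1377 bp
  2905 − 1377 = 1528 bp
  3603 − 2905 = 698 bp
  6612 − 3603 = 3009 bp
Sorted largest to smallest: 3009, 1528, 1377, 698 bp.

3009, 1528, 1377, 698 bp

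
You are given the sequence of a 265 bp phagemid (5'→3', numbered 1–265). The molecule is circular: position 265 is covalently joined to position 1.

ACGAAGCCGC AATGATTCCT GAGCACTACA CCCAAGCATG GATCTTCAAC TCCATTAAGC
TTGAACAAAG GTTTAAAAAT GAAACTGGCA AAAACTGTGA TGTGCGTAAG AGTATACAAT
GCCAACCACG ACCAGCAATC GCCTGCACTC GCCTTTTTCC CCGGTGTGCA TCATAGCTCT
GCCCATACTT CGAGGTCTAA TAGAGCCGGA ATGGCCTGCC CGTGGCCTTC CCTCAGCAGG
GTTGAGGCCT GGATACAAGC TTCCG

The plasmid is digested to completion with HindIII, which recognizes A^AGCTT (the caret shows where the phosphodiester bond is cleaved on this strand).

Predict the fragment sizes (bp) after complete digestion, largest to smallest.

200, 65 bp

HindIII sites (AAGCTT) start at positions 57, 257.
HindIII cuts after the first base of each site, so after positions 57, 257.
Circular molecule, 2 cuts → 2 fragments:
  58–257 → 200 bp
  258–265 then 1–57 → 8 + 57 = 65 bp
Sorted largest to smallest: 200, 65 bp.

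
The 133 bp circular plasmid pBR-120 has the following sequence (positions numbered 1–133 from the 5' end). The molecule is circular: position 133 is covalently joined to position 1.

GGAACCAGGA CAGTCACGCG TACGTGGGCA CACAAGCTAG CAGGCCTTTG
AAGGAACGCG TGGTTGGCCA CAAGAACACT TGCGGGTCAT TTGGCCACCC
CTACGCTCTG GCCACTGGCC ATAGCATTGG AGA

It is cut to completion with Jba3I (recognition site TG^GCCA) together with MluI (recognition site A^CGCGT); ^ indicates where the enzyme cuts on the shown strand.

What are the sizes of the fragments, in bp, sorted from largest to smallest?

40, 32, 27, 17, 10, 7 bp

Jba3I sites (TGGCCA) start at positions 65, 92, 109, 116.
Jba3I cuts after base 2 of each site, so after positions 66, 93, 110, 117.
MluI sites (ACGCGT) start at positions 16, 56.
MluI cuts after the first base of each site, so after positions 16, 56.
Combined cut positions: 16, 56, 66, 93, 110, 117.
Circular molecule, 6 cuts → 6 fragments:
  17–56 → 40 bp
  57–66 → 10 bp
  67–93 → 27 bp
  94–110 → 17 bp
  111–117 → 7 bp
  118–133 then 1–16 → 16 + 16 = 32 bp
Sorted largest to smallest: 40, 32, 27, 17, 10, 7 bp.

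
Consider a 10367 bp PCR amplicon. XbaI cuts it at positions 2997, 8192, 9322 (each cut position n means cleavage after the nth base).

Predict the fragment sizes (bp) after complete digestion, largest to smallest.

Linear molecule, 3 cuts → 4 fragments:
  2997 − 0 = 2997 bp
  8192 − 2997 = 5195 bp
  9322 − 8192 = 1130 bp
  10367 − 9322 = 1045 bp
Sorted largest to smallest: 5195, 2997, 1130, 1045 bp.

5195, 2997, 1130, 1045 bp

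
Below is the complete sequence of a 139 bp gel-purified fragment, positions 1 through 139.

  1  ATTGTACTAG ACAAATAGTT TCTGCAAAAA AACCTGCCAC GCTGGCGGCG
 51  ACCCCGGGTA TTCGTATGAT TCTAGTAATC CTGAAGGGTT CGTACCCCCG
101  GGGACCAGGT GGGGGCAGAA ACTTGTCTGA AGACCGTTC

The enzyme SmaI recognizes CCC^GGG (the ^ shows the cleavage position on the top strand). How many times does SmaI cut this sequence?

CCCGGG occurs starting at positions 53, 97.
SmaI cuts at 2 sites.

2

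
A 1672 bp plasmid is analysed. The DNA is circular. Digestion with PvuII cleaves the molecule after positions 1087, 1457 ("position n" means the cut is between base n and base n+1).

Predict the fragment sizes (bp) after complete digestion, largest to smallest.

Circular molecule, 2 cuts → 2 fragments:
  1457 − 1087 = 370 bp
  wrap: 1672 − 1457 + 1087 = 1302 bp
Sorted largest to smallest: 1302, 370 bp.

1302, 370 bp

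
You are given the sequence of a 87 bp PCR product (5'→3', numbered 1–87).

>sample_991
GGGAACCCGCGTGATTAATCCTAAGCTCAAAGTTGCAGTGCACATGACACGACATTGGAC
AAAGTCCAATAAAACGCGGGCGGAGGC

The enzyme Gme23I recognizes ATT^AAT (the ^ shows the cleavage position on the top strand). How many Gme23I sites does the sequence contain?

ATTAAT occurs starting at position 14.
Gme23I cuts at 1 site.

1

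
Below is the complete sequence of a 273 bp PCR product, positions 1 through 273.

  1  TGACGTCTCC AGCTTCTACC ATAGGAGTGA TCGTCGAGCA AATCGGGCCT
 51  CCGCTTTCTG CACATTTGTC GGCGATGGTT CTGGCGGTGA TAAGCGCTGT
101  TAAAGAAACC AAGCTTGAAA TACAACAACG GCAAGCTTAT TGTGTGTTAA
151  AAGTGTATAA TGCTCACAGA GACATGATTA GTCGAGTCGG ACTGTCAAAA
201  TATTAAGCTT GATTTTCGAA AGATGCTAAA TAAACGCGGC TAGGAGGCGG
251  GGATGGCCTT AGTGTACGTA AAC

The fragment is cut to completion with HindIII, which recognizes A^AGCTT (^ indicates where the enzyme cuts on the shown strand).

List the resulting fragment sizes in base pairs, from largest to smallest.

HindIII sites (AAGCTT) start at positions 111, 133, 205.
HindIII cuts after the first base of each site, so after positions 111, 133, 205.
Linear molecule, 3 cuts → 4 fragments:
  1–111 → 111 bp
  112–133 → 22 bp
  134–205 → 72 bp
  206–273 → 68 bp
Sorted largest to smallest: 111, 72, 68, 22 bp.

111, 72, 68, 22 bp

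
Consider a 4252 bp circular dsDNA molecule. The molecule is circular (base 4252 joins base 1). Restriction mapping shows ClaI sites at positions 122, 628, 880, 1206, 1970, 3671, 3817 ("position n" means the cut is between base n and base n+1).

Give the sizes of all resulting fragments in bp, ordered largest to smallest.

1701, 764, 557, 506, 326, 252, 146 bp

Circular molecule, 7 cuts → 7 fragments:
  628 − 122 = 506 bp
  880 − 628 = 252 bp
  1206 − 880 = 326 bp
  1970 − 1206 = 764 bp
  3671 − 1970 = 1701 bp
  3817 − 3671 = 146 bp
  wrap: 4252 − 3817 + 122 = 557 bp
Sorted largest to smallest: 1701, 764, 557, 506, 326, 252, 146 bp.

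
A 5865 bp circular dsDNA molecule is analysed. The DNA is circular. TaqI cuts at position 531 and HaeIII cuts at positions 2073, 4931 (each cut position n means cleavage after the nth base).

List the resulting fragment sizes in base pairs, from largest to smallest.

2858, 1542, 1465 bp

Combined cut positions (sorted): 531, 2073, 4931.
Circular molecule, 3 cuts → 3 fragments:
  2073 − 531 = 1542 bp
  4931 − 2073 = 2858 bp
  wrap: 5865 − 4931 + 531 = 1465 bp
Sorted largest to smallest: 2858, 1542, 1465 bp.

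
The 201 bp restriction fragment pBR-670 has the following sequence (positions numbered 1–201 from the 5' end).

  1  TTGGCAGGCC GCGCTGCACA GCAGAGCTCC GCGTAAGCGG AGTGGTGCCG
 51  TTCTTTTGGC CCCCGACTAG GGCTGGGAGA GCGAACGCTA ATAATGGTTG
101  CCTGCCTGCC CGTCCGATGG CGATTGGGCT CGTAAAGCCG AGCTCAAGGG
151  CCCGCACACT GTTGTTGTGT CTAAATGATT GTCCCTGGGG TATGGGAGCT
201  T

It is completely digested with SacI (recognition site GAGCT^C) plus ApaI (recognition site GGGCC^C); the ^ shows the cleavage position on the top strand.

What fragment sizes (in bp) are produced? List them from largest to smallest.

SacI sites (GAGCTC) start at positions 24, 140.
SacI cuts after base 5 of each site (before the last base), so after positions 28, 144.
The ApaI site (GGGCCC) starts at position 148.
ApaI cuts after base 5 of each site (before the last base), so after position 152.
Combined cut positions: 28, 144, 152.
Linear molecule, 3 cuts → 4 fragments:
  1–28 → 28 bp
  29–144 → 116 bp
  145–152 → 8 bp
  153–201 → 49 bp
Sorted largest to smallest: 116, 49, 28, 8 bp.

116, 49, 28, 8 bp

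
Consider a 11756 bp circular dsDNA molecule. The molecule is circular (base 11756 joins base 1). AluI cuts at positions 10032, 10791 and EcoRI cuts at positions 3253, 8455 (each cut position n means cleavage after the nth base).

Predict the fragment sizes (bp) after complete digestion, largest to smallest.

5202, 4218, 1577, 759 bp

Combined cut positions (sorted): 3253, 8455, 10032, 10791.
Circular molecule, 4 cuts → 4 fragments:
  8455 − 3253 = 5202 bp
  10032 − 8455 = 1577 bp
  10791 − 10032 = 759 bp
  wrap: 11756 − 10791 + 3253 = 4218 bp
Sorted largest to smallest: 5202, 4218, 1577, 759 bp.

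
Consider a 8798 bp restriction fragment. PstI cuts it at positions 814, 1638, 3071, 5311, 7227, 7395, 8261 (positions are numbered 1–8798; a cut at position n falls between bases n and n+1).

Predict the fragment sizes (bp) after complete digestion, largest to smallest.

2240, 1916, 1433, 866, 824, 814, 537, 168 bp

Linear molecule, 7 cuts → 8 fragments:
  814 − 0 = 814 bp
  1638 − 814 = 824 bp
  3071 − 1638 = 1433 bp
  5311 − 3071 = 2240 bp
  7227 − 5311 = 1916 bp
  7395 − 7227 = 168 bp
  8261 − 7395 = 866 bp
  8798 − 8261 = 537 bp
Sorted largest to smallest: 2240, 1916, 1433, 866, 824, 814, 537, 168 bp.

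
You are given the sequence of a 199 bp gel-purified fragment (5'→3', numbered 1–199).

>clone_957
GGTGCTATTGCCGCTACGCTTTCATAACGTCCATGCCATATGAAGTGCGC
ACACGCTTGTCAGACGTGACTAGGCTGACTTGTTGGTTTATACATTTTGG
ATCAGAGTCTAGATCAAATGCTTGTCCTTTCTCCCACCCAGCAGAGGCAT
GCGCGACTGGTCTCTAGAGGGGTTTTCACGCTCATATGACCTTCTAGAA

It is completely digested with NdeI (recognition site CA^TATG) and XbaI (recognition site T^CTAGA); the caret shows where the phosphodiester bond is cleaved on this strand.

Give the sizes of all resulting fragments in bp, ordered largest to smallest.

NdeI sites (CATATG) start at positions 37, 183.
NdeI cuts after base 2 of each site, so after positions 38, 184.
XbaI sites (TCTAGA) start at positions 108, 163, 193.
XbaI cuts after the first base of each site, so after positions 108, 163, 193.
Combined cut positions: 38, 108, 163, 184, 193.
Linear molecule, 5 cuts → 6 fragments:
  1–38 → 38 bp
  39–108 → 70 bp
  109–163 → 55 bp
  164–184 → 21 bp
  185–193 → 9 bp
  194–199 → 6 bp
Sorted largest to smallest: 70, 55, 38, 21, 9, 6 bp.

70, 55, 38, 21, 9, 6 bp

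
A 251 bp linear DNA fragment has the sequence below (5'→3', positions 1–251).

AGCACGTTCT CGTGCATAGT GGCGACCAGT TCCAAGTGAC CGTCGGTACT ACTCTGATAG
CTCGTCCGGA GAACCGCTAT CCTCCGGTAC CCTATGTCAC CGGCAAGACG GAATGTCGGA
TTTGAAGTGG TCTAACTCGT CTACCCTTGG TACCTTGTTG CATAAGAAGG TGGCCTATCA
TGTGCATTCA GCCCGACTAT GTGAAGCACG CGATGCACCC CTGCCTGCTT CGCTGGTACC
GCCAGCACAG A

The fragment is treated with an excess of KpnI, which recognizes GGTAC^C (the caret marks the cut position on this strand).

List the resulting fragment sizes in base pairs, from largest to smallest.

KpnI sites (GGTACC) start at positions 86, 149, 235.
KpnI cuts after base 5 of each site (before the last base), so after positions 90, 153, 239.
Linear molecule, 3 cuts → 4 fragments:
  1–90 → 90 bp
  91–153 → 63 bp
  154–239 → 86 bp
  240–251 → 12 bp
Sorted largest to smallest: 90, 86, 63, 12 bp.

90, 86, 63, 12 bp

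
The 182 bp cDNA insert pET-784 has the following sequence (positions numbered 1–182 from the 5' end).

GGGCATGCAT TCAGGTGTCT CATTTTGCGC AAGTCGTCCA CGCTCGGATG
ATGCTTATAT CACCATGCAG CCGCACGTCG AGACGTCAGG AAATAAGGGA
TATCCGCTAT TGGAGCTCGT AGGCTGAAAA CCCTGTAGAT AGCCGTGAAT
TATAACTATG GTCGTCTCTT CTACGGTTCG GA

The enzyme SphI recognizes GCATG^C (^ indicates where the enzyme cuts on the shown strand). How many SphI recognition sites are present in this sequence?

1

GCATGC occurs starting at position 3.
SphI cuts at 1 site.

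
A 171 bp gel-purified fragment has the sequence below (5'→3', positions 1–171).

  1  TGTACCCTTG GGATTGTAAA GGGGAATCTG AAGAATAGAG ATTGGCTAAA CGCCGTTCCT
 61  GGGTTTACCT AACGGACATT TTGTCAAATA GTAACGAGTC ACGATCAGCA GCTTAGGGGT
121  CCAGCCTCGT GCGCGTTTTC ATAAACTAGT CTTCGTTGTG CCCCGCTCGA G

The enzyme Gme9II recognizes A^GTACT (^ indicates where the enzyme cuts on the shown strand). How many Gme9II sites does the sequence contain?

0

No occurrence of AGTACT is present in the sequence.
Gme9II does not cut: 0 sites.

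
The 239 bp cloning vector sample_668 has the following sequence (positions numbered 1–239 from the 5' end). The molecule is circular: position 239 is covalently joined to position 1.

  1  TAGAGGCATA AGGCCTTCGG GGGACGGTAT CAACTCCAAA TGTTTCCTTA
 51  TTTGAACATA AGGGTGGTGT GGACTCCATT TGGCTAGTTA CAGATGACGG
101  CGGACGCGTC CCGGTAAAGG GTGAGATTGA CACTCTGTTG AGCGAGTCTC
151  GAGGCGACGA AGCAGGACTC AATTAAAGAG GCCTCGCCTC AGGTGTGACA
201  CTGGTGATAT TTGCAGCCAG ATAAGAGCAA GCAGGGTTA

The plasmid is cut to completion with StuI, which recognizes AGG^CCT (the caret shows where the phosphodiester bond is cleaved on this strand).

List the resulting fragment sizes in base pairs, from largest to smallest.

StuI sites (AGGCCT) start at positions 11, 179.
StuI cuts after base 3 of each site, so after positions 13, 181.
Circular molecule, 2 cuts → 2 fragments:
  14–181 → 168 bp
  182–239 then 1–13 → 58 + 13 = 71 bp
Sorted largest to smallest: 168, 71 bp.

168, 71 bp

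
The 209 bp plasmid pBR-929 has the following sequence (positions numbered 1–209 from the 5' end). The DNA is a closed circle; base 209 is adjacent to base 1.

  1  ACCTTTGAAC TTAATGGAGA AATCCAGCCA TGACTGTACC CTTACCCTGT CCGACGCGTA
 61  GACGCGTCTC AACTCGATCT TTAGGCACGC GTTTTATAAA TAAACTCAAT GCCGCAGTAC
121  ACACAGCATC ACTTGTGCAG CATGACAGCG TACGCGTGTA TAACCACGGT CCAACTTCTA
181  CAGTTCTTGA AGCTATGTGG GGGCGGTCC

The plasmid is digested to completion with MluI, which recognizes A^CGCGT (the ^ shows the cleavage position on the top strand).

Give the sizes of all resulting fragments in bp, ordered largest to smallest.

111, 65, 25, 8 bp

MluI sites (ACGCGT) start at positions 54, 62, 87, 152.
MluI cuts after the first base of each site, so after positions 54, 62, 87, 152.
Circular molecule, 4 cuts → 4 fragments:
  55–62 → 8 bp
  63–87 → 25 bp
  88–152 → 65 bp
  153–209 then 1–54 → 57 + 54 = 111 bp
Sorted largest to smallest: 111, 65, 25, 8 bp.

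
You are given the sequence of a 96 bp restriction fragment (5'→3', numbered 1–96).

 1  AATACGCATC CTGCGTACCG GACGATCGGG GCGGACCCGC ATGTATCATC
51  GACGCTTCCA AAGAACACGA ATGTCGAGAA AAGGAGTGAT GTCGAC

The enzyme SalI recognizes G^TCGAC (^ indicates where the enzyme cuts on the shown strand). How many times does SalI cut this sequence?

GTCGAC occurs starting at position 91.
SalI cuts at 1 site.

1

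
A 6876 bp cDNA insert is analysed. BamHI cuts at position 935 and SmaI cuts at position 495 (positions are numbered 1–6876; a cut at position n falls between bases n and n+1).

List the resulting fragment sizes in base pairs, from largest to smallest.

5941, 495, 440 bp

Combined cut positions (sorted): 495, 935.
Linear molecule, 2 cuts → 3 fragments:
  495 − 0 = 495 bp
  935 − 495 = 440 bp
  6876 − 935 = 5941 bp
Sorted largest to smallest: 5941, 495, 440 bp.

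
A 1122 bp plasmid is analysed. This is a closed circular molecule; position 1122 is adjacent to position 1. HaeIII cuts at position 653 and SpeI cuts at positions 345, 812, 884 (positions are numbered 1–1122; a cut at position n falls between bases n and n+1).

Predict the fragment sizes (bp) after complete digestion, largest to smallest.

583, 308, 159, 72 bp

Combined cut positions (sorted): 345, 653, 812, 884.
Circular molecule, 4 cuts → 4 fragments:
  653 − 345 = 308 bp
  812 − 653 = 159 bp
  884 − 812 = 72 bp
  wrap: 1122 − 884 + 345 = 583 bp
Sorted largest to smallest: 583, 308, 159, 72 bp.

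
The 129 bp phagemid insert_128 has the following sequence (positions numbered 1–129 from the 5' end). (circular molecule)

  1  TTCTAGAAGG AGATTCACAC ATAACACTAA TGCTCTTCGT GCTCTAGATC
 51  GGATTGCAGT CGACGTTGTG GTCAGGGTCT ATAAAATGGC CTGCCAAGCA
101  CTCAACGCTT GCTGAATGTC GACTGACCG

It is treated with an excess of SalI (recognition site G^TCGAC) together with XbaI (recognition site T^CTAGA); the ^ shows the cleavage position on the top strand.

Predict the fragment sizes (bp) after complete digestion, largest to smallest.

59, 41, 16, 13 bp

SalI sites (GTCGAC) start at positions 59, 118.
SalI cuts after the first base of each site, so after positions 59, 118.
XbaI sites (TCTAGA) start at positions 2, 43.
XbaI cuts after the first base of each site, so after positions 2, 43.
Combined cut positions: 2, 43, 59, 118.
Circular molecule, 4 cuts → 4 fragments:
  3–43 → 41 bp
  44–59 → 16 bp
  60–118 → 59 bp
  119–129 then 1–2 → 11 + 2 = 13 bp
Sorted largest to smallest: 59, 41, 16, 13 bp.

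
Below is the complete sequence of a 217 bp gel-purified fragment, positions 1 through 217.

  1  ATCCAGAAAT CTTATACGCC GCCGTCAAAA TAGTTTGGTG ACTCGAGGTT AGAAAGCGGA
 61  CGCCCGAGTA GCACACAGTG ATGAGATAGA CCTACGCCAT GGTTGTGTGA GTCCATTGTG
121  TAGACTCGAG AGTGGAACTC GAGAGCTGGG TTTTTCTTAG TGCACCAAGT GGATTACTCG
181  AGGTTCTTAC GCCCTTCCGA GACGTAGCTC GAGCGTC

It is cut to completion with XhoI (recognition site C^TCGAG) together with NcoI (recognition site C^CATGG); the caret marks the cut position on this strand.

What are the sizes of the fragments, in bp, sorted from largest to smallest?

XhoI sites (CTCGAG) start at positions 42, 125, 138, 177, 208.
XhoI cuts after the first base of each site, so after positions 42, 125, 138, 177, 208.
The NcoI site (CCATGG) starts at position 97.
NcoI cuts after the first base of each site, so after position 97.
Combined cut positions: 42, 97, 125, 138, 177, 208.
Linear molecule, 6 cuts → 7 fragments:
  1–42 → 42 bp
  43–97 → 55 bp
  98–125 → 28 bp
  126–138 → 13 bp
  139–177 → 39 bp
  178–208 → 31 bp
  209–217 → 9 bp
Sorted largest to smallest: 55, 42, 39, 31, 28, 13, 9 bp.

55, 42, 39, 31, 28, 13, 9 bp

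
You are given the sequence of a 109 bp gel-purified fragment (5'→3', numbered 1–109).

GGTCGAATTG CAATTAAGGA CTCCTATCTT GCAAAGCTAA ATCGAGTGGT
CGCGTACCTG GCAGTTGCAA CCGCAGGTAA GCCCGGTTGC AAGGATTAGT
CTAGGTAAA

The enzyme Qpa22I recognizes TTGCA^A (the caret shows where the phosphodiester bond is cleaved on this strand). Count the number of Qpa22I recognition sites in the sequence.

4

TTGCAA occurs starting at positions 8, 29, 65, 87.
Qpa22I cuts at 4 sites.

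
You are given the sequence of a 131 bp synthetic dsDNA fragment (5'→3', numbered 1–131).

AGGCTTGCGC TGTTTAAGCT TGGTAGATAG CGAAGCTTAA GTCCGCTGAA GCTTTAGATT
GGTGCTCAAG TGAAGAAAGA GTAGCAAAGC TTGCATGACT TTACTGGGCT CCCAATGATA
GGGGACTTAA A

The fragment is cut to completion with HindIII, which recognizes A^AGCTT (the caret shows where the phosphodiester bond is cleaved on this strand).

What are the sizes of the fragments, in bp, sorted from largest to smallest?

HindIII sites (AAGCTT) start at positions 16, 33, 49, 87.
HindIII cuts after the first base of each site, so after positions 16, 33, 49, 87.
Linear molecule, 4 cuts → 5 fragments:
  1–16 → 16 bp
  17–33 → 17 bp
  34–49 → 16 bp
  50–87 → 38 bp
  88–131 → 44 bp
Sorted largest to smallest: 44, 38, 17, 16, 16 bp.

44, 38, 17, 16, 16 bp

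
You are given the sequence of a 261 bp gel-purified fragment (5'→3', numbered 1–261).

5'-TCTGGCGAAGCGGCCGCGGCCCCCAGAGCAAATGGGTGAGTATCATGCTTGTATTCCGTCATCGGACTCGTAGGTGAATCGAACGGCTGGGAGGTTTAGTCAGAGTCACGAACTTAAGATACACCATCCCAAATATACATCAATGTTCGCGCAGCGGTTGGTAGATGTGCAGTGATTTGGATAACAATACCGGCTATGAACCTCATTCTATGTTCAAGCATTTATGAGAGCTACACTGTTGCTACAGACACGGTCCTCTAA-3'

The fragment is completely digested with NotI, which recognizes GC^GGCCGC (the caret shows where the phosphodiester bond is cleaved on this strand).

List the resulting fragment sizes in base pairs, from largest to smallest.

250, 11 bp

The NotI site (GCGGCCGC) starts at position 10.
NotI cuts after base 2 of each site, so after position 11.
Linear molecule, 1 cut → 2 fragments:
  1–11 → 11 bp
  12–261 → 250 bp
Sorted largest to smallest: 250, 11 bp.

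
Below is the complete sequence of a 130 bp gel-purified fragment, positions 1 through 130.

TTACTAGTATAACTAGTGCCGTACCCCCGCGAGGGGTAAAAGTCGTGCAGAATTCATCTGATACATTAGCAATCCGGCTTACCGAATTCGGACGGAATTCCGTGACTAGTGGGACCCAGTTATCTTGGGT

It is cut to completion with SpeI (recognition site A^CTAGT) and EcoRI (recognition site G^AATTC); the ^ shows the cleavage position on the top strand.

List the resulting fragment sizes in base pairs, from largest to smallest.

38, 34, 25, 11, 10, 9, 3 bp

SpeI sites (ACTAGT) start at positions 3, 12, 105.
SpeI cuts after the first base of each site, so after positions 3, 12, 105.
EcoRI sites (GAATTC) start at positions 50, 84, 95.
EcoRI cuts after the first base of each site, so after positions 50, 84, 95.
Combined cut positions: 3, 12, 50, 84, 95, 105.
Linear molecule, 6 cuts → 7 fragments:
  1–3 → 3 bp
  4–12 → 9 bp
  13–50 → 38 bp
  51–84 → 34 bp
  85–95 → 11 bp
  96–105 → 10 bp
  106–130 → 25 bp
Sorted largest to smallest: 38, 34, 25, 11, 10, 9, 3 bp.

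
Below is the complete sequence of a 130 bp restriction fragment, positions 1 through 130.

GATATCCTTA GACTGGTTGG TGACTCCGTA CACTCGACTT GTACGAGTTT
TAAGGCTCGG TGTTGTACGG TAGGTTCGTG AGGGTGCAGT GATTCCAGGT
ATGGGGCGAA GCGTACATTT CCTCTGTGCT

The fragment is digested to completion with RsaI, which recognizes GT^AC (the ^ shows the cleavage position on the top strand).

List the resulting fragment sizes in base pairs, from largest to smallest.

48, 29, 24, 16, 13 bp

RsaI sites (GTAC) start at positions 28, 41, 65, 113.
RsaI cuts after base 2 of each site, so after positions 29, 42, 66, 114.
Linear molecule, 4 cuts → 5 fragments:
  1–29 → 29 bp
  30–42 → 13 bp
  43–66 → 24 bp
  67–114 → 48 bp
  115–130 → 16 bp
Sorted largest to smallest: 48, 29, 24, 16, 13 bp.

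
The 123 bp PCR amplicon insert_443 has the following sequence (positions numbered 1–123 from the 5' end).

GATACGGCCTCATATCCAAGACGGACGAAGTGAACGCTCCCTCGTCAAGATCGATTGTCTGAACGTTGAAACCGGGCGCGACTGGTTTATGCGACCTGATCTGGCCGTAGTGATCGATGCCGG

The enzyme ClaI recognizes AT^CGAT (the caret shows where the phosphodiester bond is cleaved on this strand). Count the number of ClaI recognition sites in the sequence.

2

ATCGAT occurs starting at positions 50, 113.
ClaI cuts at 2 sites.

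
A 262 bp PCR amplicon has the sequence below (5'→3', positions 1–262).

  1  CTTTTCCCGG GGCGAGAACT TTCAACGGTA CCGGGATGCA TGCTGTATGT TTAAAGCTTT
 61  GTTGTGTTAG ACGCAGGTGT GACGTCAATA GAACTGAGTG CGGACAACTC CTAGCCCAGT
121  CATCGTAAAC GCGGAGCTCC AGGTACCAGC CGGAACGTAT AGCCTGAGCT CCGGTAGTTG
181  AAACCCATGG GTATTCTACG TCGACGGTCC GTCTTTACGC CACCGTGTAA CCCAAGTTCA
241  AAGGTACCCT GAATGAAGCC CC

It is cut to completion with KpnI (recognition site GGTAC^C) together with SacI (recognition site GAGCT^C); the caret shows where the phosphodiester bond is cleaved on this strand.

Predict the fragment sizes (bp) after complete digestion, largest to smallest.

KpnI sites (GGTACC) start at positions 27, 142, 243.
KpnI cuts after base 5 of each site (before the last base), so after positions 31, 146, 247.
SacI sites (GAGCTC) start at positions 134, 166.
SacI cuts after base 5 of each site (before the last base), so after positions 138, 170.
Combined cut positions: 31, 138, 146, 170, 247.
Linear molecule, 5 cuts → 6 fragments:
  1–31 → 31 bp
  32–138 → 107 bp
  139–146 → 8 bp
  147–170 → 24 bp
  171–247 → 77 bp
  248–262 → 15 bp
Sorted largest to smallest: 107, 77, 31, 24, 15, 8 bp.

107, 77, 31, 24, 15, 8 bp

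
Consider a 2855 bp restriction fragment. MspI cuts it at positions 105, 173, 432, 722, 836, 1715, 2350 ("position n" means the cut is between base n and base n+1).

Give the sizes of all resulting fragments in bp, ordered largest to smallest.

Linear molecule, 7 cuts → 8 fragments:
  105 − 0 = 105 bp
  173 − 105 = 68 bp
  432 − 173 = 259 bp
  722 − 432 = 290 bp
  836 − 722 = 114 bp
  1715 − 836 = 879 bp
  2350 − 1715 = 635 bp
  2855 − 2350 = 505 bp
Sorted largest to smallest: 879, 635, 505, 290, 259, 114, 105, 68 bp.

879, 635, 505, 290, 259, 114, 105, 68 bp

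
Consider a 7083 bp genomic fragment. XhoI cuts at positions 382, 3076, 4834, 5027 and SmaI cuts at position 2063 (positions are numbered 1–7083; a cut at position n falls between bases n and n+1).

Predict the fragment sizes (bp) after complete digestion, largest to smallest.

2056, 1758, 1681, 1013, 382, 193 bp

Combined cut positions (sorted): 382, 2063, 3076, 4834, 5027.
Linear molecule, 5 cuts → 6 fragments:
  382 − 0 = 382 bp
  2063 − 382 = 1681 bp
  3076 − 2063 = 1013 bp
  4834 − 3076 = 1758 bp
  5027 − 4834 = 193 bp
  7083 − 5027 = 2056 bp
Sorted largest to smallest: 2056, 1758, 1681, 1013, 382, 193 bp.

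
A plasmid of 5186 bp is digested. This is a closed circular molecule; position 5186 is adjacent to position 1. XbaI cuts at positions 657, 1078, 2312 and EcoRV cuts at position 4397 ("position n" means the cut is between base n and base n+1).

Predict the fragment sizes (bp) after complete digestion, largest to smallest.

Combined cut positions (sorted): 657, 1078, 2312, 4397.
Circular molecule, 4 cuts → 4 fragments:
  1078 − 657 = 421 bp
  2312 − 1078 = 1234 bp
  4397 − 2312 = 2085 bp
  wrap: 5186 − 4397 + 657 = 1446 bp
Sorted largest to smallest: 2085, 1446, 1234, 421 bp.

2085, 1446, 1234, 421 bp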